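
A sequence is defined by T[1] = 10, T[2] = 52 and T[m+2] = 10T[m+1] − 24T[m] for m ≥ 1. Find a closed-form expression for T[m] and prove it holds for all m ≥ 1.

Claim: T[m] = 6^m + 4^m.

Base cases: T[1] = 10 and 6^1 + 4^1 = 10; T[2] = 52 and 6^2 + 4^2 = 52.
Assume T[j] = 6^j + 4^j for all 1 ≤ j ≤ k, where k ≥ 2.
Then T[k+1] = 10T[k] − 24T[k−1] = 10·(6^k + 4^k) − 24·(6^{k−1} + 4^{k−1}) = (10·6 − 24)6^{k−1} + (10·4 − 24)4^{k−1} = 36·6^{k−1} + 16·4^{k−1} = 6^{k+1} + 4^{k+1}.
This completes the inductive step, so T[m] = 6^m + 4^m for all m ≥ 1.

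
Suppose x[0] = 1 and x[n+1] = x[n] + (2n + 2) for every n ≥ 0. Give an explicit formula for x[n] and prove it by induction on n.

Claim: x[n] = n^2 + n + 1.

Base case: x[0] = 1, and 0^2 + 0 + 1 = 1.
Assume x[j] = j^2 + j + 1.
Then x[j+1] = x[j] + (2j + 2) = (j^2 + j + 1) + (2j + 2) = j^2 + 3j + 3,
and (j+1)^2 + (j+1) + 1 = j^2 + 3j + 3.
By induction, x[n] = n^2 + n + 1 for all n ≥ 0.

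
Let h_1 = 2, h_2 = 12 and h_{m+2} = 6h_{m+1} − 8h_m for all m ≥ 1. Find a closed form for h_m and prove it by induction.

Claim: h_m = 4^m − 2^m.

Base cases: h_1 = 2 and 4^1 − 2^1 = 2; h_2 = 12 and 4^2 − 2^2 = 12.
Assume h_j = 4^j − 2^j for all 1 ≤ j ≤ k, where k ≥ 2.
Then h_{k+1} = 6h_k − 8h_{k−1} = 6·(4^k − 2^k) − 8·(4^{k−1} − 2^{k−1}) = (6·4 − 8)4^{k−1} − (6·2 − 8)2^{k−1} = 16·4^{k−1} − 4·2^{k−1} = 4^{k+1} − 2^{k+1}.
Hence h_m = 4^m − 2^m for every m ≥ 1, by strong induction.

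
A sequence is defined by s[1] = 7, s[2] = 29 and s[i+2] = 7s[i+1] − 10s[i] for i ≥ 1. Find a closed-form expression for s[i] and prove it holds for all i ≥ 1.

Claim: s[i] = 2^i + 5^i.

Base cases: s[1] = 7 and 2^1 + 5^1 = 7; s[2] = 29 and 2^2 + 5^2 = 29.
Assume s[t] = 2^t + 5^t for all 1 ≤ t ≤ j, where j ≥ 2.
Then s[j+1] = 7s[j] − 10s[j−1] = 7·(2^j + 5^j) − 10·(2^{j−1} + 5^{j−1}) = (7·2 − 10)2^{j−1} + (7·5 − 10)5^{j−1} = 4·2^{j−1} + 25·5^{j−1} = 2^{j+1} + 5^{j+1}.
So the formula holds for j+1, and by strong induction s[i] = 2^i + 5^i for all i ≥ 1.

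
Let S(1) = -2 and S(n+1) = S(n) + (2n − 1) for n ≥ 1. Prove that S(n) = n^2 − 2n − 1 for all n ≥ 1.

Base case: S(1) = -2, and 1^2 − 2·1 − 1 = -2.
Assume S(m) = m^2 − 2m − 1.
Then S(m+1) = S(m) + (2m − 1) = (m^2 − 2m − 1) + (2m − 1) = m^2 − 2,
and (m+1)^2 − 2·(m+1) − 1 = m^2 − 2.
Hence S(n) = n^2 − 2n − 1 for every n ≥ 1, by induction.

S(n) = n^2 − 2n − 1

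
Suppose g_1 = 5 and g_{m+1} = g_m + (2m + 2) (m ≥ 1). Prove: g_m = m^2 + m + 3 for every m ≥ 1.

Base case: g_1 = 5, and 1^2 + 1 + 3 = 5.
Assume g_k = k^2 + k + 3.
Then g_{k+1} = g_k + (2k + 2) = (k^2 + k + 3) + (2k + 2) = k^2 + 3k + 5,
and (k+1)^2 + (k+1) + 3 = k^2 + 3k + 5.
Hence g_m = m^2 + m + 3 for every m ≥ 1, by induction.

g_m = m^2 + m + 3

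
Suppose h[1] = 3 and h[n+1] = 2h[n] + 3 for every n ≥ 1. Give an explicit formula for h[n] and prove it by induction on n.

Claim: h[n] = 3·2^n − 3.

Base case: h[1] = 3, and 3·2^1 − 3 = 6 − 3 = 3.
Assume h[r] = 3·2^r − 3 for some r ≥ 1.
Then h[r+1] = 2h[r] + 3 = 2·(3·2^r − 3) + 3 = 6·2^r − 6 + 3 = 3·2^{r+1} − 3.
So the formula holds for r+1, and by induction h[n] = 3·2^n − 3 for all n ≥ 1.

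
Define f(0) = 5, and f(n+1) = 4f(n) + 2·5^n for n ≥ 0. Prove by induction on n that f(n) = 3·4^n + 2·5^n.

Base case: f(0) = 5, and 3·4^0 + 2·5^0 = 3 + 2 = 5.
Assume f(j) = 3·4^j + 2·5^j for some j ≥ 0.
Then f(j+1) = 4f(j) + 2·5^j = 4·(3·4^j + 2·5^j) + 2·5^j = 3·4^{j+1} + 8·5^j + 2·5^j = 3·4^{j+1} + 10·5^j = 3·4^{j+1} + 2·5^{j+1}.
This completes the inductive step, so f(n) = 3·4^n + 2·5^n for all n ≥ 0.

f(n) = 3·4^n + 2·5^n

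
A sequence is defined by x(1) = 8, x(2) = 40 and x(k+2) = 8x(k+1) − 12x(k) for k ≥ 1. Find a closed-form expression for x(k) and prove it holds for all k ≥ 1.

Claim: x(k) = 2^k + 6^k.

Base cases: x(1) = 8 and 2^1 + 6^1 = 8; x(2) = 40 and 2^2 + 6^2 = 40.
Assume x(i) = 2^i + 6^i for all 1 ≤ i ≤ j, where j ≥ 2.
Then x(j+1) = 8x(j) − 12x(j−1) = 8·(2^j + 6^j) − 12·(2^{j−1} + 6^{j−1}) = (8·2 − 12)2^{j−1} + (8·6 − 12)6^{j−1} = 4·2^{j−1} + 36·6^{j−1} = 2^{j+1} + 6^{j+1}.
This completes the inductive step, so x(k) = 2^k + 6^k for all k ≥ 1.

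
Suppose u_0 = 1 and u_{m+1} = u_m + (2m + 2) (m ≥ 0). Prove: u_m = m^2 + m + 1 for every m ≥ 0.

Base case: u_0 = 1, and 0^2 + 0 + 1 = 1.
Assume u_k = k^2 + k + 1.
Then u_{k+1} = u_k + (2k + 2) = (k^2 + k + 1) + (2k + 2) = k^2 + 3k + 3,
and (k+1)^2 + (k+1) + 1 = k^2 + 3k + 3.
Hence u_m = m^2 + m + 1 for every m ≥ 0, by induction.

u_m = m^2 + m + 1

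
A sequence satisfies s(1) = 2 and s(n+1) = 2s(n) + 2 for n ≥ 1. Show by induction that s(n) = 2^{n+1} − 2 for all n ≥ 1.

Base case: s(1) = 2, and 2^{1+1} − 2 = 4 − 2 = 2.
Assume s(m) = 2^{m+1} − 2 for some m ≥ 1.
Then s(m+1) = 2s(m) + 2 = 2·(2^{m+1} − 2) + 2 = 2^{m+2} − 4 + 2 = 2^{m+2} − 2.
By induction, s(n) = 2^{n+1} − 2 for all n ≥ 1.

s(n) = 2^{n+1} − 2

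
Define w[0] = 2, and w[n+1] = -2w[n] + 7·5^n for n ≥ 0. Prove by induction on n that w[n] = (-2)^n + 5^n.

Base case: w[0] = 2, and (-2)^0 + 5^0 = 1 + 1 = 2.
Assume w[k] = (-2)^k + 5^k for some k ≥ 0.
Then w[k+1] = -2w[k] + 7·5^k = -2·((-2)^k + 5^k) + 7·5^k = (-2)^{k+1} − 2·5^k + 7·5^k = (-2)^{k+1} + 5·5^k = (-2)^{k+1} + 5^{k+1}.
Hence w[n] = (-2)^n + 5^n for every n ≥ 0, by induction.

w[n] = (-2)^n + 5^n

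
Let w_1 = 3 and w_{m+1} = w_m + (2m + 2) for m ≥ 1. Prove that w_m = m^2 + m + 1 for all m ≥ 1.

Base case: w_1 = 3, and 1^2 + 1 + 1 = 3.
Assume w_k = k^2 + k + 1.
Then w_{k+1} = w_k + (2k + 2) = (k^2 + k + 1) + (2k + 2) = k^2 + 3k + 3,
and (k+1)^2 + (k+1) + 1 = k^2 + 3k + 3.
Hence w_m = m^2 + m + 1 for every m ≥ 1, by induction.

w_m = m^2 + m + 1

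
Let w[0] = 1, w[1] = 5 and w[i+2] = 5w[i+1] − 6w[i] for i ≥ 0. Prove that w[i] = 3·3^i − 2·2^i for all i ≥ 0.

Base cases: w[0] = 1 and 3·3^0 − 2·2^0 = 1; w[1] = 5 and 3·3^1 − 2·2^1 = 5.
Assume w[j] = 3·3^j − 2·2^j for all 0 ≤ j ≤ r, where r ≥ 1.
Then w[r+1] = 5w[r] − 6w[r−1] = 5·(3·3^r − 2·2^r) − 6·(3·3^{r−1} − 2·2^{r−1}) = 3·(5·3 − 6)3^{r−1} − 2·(5·2 − 6)2^{r−1} = 27·3^{r−1} − 8·2^{r−1} = 3·3^{r+1} − 2·2^{r+1}.
Hence w[i] = 3·3^i − 2·2^i for every i ≥ 0, by strong induction.

w[i] = 3·3^i − 2·2^i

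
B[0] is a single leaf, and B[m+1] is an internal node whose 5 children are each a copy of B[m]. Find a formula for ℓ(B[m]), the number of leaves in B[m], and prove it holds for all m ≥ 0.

Claim: ℓ(B[m]) = 5^m.

Base case: ℓ(B[0]) = 1, and 5^0 = 1.
Assume ℓ(B[k]) = 5^k.
Then ℓ(B[k+1]) = 5·ℓ(B[k]) = 5·5^k = 5^{k+1}.
Hence ℓ(B[m]) = 5^m for every m ≥ 0, by induction.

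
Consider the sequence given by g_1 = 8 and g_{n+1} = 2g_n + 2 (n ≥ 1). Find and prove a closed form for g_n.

Claim: g_n = 5·2^n − 2.

Base case: g_1 = 8, and 5·2^1 − 2 = 10 − 2 = 8.
Assume g_r = 5·2^r − 2 for some r ≥ 1.
Then g_{r+1} = 2g_r + 2 = 2·(5·2^r − 2) + 2 = 10·2^r − 4 + 2 = 5·2^{r+1} − 2.
Hence g_n = 5·2^n − 2 for every n ≥ 1, by induction.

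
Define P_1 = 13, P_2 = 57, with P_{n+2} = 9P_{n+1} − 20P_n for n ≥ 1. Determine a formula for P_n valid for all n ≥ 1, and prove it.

Claim: P_n = 2·4^n + 5^n.

Base cases: P_1 = 13 and 2·4^1 + 5^1 = 13; P_2 = 57 and 2·4^2 + 5^2 = 57.
Assume P_j = 2·4^j + 5^j for all 1 ≤ j ≤ r, where r ≥ 2.
Then P_{r+1} = 9P_r − 20P_{r−1} = 9·(2·4^r + 5^r) − 20·(2·4^{r−1} + 5^{r−1}) = 2·(9·4 − 20)4^{r−1} + (9·5 − 20)5^{r−1} = 32·4^{r−1} + 25·5^{r−1} = 2·4^{r+1} + 5^{r+1}.
Hence P_n = 2·4^n + 5^n for every n ≥ 1, by strong induction.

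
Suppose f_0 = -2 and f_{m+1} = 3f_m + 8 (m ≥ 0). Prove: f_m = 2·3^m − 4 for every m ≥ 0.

Base case: f_0 = -2, and 2·3^0 − 4 = 2 − 4 = -2.
Assume f_r = 2·3^r − 4 for some r ≥ 0.
Then f_{r+1} = 3f_r + 8 = 3·(2·3^r − 4) + 8 = 6·3^r − 12 + 8 = 2·3^{r+1} − 4.
By induction, f_m = 2·3^m − 4 for all m ≥ 0.

f_m = 2·3^m − 4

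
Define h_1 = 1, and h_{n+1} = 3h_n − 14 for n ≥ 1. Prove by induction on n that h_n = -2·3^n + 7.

Base case: h_1 = 1, and -2·3^1 + 7 = -6 + 7 = 1.
Assume h_r = -2·3^r + 7 for some r ≥ 1.
Then h_{r+1} = 3h_r − 14 = 3·(-2·3^r + 7) − 14 = -6·3^r + 21 − 14 = -2·3^{r+1} + 7.
By induction, h_n = -2·3^n + 7 for all n ≥ 1.

h_n = -2·3^n + 7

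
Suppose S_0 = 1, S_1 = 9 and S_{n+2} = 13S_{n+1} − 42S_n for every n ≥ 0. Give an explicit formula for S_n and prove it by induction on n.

Claim: S_n = 3·7^n − 2·6^n.

Base cases: S_0 = 1 and 3·7^0 − 2·6^0 = 1; S_1 = 9 and 3·7^1 − 2·6^1 = 9.
Assume S_j = 3·7^j − 2·6^j for all 0 ≤ j ≤ r, where r ≥ 1.
Then S_{r+1} = 13S_r − 42S_{r−1} = 13·(3·7^r − 2·6^r) − 42·(3·7^{r−1} − 2·6^{r−1}) = 3·(13·7 − 42)7^{r−1} − 2·(13·6 − 42)6^{r−1} = 147·7^{r−1} − 72·6^{r−1} = 3·7^{r+1} − 2·6^{r+1}.
Hence S_n = 3·7^n − 2·6^n for every n ≥ 0, by strong induction.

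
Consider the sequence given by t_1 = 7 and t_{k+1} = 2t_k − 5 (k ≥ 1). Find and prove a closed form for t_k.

Claim: t_k = 2^k + 5.

Base case: t_1 = 7, and 2^1 + 5 = 2 + 5 = 7.
Assume t_j = 2^j + 5 for some j ≥ 1.
Then t_{j+1} = 2t_j − 5 = 2·(2^j + 5) − 5 = 2^{j+1} + 10 − 5 = 2^{j+1} + 5.
So the formula holds for j+1, and by induction t_k = 2^k + 5 for all k ≥ 1.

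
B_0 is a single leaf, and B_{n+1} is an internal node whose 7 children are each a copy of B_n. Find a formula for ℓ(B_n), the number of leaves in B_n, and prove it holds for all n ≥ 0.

Claim: ℓ(B_n) = 7^n.

Base case: ℓ(B_0) = 1, and 7^0 = 1.
Assume ℓ(B_m) = 7^m.
Then ℓ(B_{m+1}) = 7·ℓ(B_m) = 7·7^m = 7^{m+1}.
This completes the inductive step, so ℓ(B_n) = 7^n for all n ≥ 0.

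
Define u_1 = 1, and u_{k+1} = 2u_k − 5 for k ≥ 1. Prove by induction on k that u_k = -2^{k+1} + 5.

Base case: u_1 = 1, and -2^{1+1} + 5 = -4 + 5 = 1.
Assume u_r = -2^{r+1} + 5 for some r ≥ 1.
Then u_{r+1} = 2u_r − 5 = 2·(-2^{r+1} + 5) − 5 = -2^{r+2} + 10 − 5 = -2^{r+2} + 5.
By induction, u_k = -2^{k+1} + 5 for all k ≥ 1.

u_k = -2^{k+1} + 5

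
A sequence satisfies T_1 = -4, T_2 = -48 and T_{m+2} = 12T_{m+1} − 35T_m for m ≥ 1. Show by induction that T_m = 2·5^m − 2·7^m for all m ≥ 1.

Base cases: T_1 = -4 and 2·5^1 − 2·7^1 = -4; T_2 = -48 and 2·5^2 − 2·7^2 = -48.
Assume T_j = 2·5^j − 2·7^j for all 1 ≤ j ≤ k, where k ≥ 2.
Then T_{k+1} = 12T_k − 35T_{k−1} = 12·(2·5^k − 2·7^k) − 35·(2·5^{k−1} − 2·7^{k−1}) = 2·(12·5 − 35)5^{k−1} − 2·(12·7 − 35)7^{k−1} = 50·5^{k−1} − 98·7^{k−1} = 2·5^{k+1} − 2·7^{k+1}.
Hence T_m = 2·5^m − 2·7^m for every m ≥ 1, by strong induction.

T_m = 2·5^m − 2·7^m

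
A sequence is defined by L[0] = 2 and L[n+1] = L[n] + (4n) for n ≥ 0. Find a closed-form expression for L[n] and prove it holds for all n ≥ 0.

Claim: L[n] = 2n^2 − 2n + 2.

Base case: L[0] = 2, and 2·0^2 − 2·0 + 2 = 2.
Assume L[m] = 2m^2 − 2m + 2.
Then L[m+1] = L[m] + (4m) = (2m^2 − 2m + 2) + (4m) = 2m^2 + 2m + 2,
and 2·(m+1)^2 − 2·(m+1) + 2 = 2m^2 + 2m + 2.
Hence L[n] = 2n^2 − 2n + 2 for every n ≥ 0, by induction.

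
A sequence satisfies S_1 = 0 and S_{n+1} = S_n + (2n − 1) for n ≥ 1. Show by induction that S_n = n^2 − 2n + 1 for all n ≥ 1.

Base case: S_1 = 0, and 1^2 − 2·1 + 1 = 0.
Assume S_k = k^2 − 2k + 1.
Then S_{k+1} = S_k + (2k − 1) = (k^2 − 2k + 1) + (2k − 1) = k^2,
and (k+1)^2 − 2·(k+1) + 1 = k^2.
This completes the inductive step, so S_n = n^2 − 2n + 1 for all n ≥ 1.

S_n = n^2 − 2n + 1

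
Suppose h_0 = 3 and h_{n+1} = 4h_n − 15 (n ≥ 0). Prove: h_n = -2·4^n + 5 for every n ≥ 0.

Base case: h_0 = 3, and -2·4^0 + 5 = -2 + 5 = 3.
Assume h_k = -2·4^k + 5 for some k ≥ 0.
Then h_{k+1} = 4h_k − 15 = 4·(-2·4^k + 5) − 15 = -8·4^k + 20 − 15 = -2·4^{k+1} + 5.
This completes the inductive step, so h_n = -2·4^n + 5 for all n ≥ 0.

h_n = -2·4^n + 5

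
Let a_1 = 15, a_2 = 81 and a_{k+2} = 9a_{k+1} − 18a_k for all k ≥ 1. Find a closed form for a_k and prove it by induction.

Claim: a_k = 3^k + 2·6^k.

Base cases: a_1 = 15 and 3^1 + 2·6^1 = 15; a_2 = 81 and 3^2 + 2·6^2 = 81.
Assume a_j = 3^j + 2·6^j for all 1 ≤ j ≤ r, where r ≥ 2.
Then a_{r+1} = 9a_r − 18a_{r−1} = 9·(3^r + 2·6^r) − 18·(3^{r−1} + 2·6^{r−1}) = (9·3 − 18)3^{r−1} + 2·(9·6 − 18)6^{r−1} = 9·3^{r−1} + 72·6^{r−1} = 3^{r+1} + 2·6^{r+1}.
This completes the inductive step, so a_k = 3^k + 2·6^k for all k ≥ 1.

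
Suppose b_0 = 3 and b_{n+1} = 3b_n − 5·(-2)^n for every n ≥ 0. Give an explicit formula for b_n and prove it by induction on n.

Claim: b_n = 2·3^n + (-2)^n.

Base case: b_0 = 3, and 2·3^0 + (-2)^0 = 2 + 1 = 3.
Assume b_k = 2·3^k + (-2)^k for some k ≥ 0.
Then b_{k+1} = 3b_k − 5·(-2)^k = 3·(2·3^k + (-2)^k) − 5·(-2)^k = 2·3^{k+1} + 3·(-2)^k − 5·(-2)^k = 2·3^{k+1} − 2·(-2)^k = 2·3^{k+1} + (-2)^{k+1}.
Hence b_n = 2·3^n + (-2)^n for every n ≥ 0, by induction.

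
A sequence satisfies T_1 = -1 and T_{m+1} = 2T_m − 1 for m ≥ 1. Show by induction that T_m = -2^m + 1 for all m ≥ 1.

Base case: T_1 = -1, and -2^1 + 1 = -2 + 1 = -1.
Assume T_r = -2^r + 1 for some r ≥ 1.
Then T_{r+1} = 2T_r − 1 = 2·(-2^r + 1) − 1 = -2^{r+1} + 2 − 1 = -2^{r+1} + 1.
This completes the inductive step, so T_m = -2^m + 1 for all m ≥ 1.

T_m = -2^m + 1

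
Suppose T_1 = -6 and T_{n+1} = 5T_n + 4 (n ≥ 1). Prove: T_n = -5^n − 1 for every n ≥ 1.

Base case: T_1 = -6, and -5^1 − 1 = -5 − 1 = -6.
Assume T_k = -5^k − 1 for some k ≥ 1.
Then T_{k+1} = 5T_k + 4 = 5·(-5^k − 1) + 4 = -5^{k+1} − 5 + 4 = -5^{k+1} − 1.
This completes the inductive step, so T_n = -5^n − 1 for all n ≥ 1.

T_n = -5^n − 1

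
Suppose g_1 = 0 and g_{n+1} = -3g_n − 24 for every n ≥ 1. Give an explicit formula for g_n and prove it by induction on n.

Claim: g_n = -2·(-3)^n − 6.

Base case: g_1 = 0, and -2·(-3)^1 − 6 = 6 − 6 = 0.
Assume g_m = -2·(-3)^m − 6 for some m ≥ 1.
Then g_{m+1} = -3g_m − 24 = -3·(-2·(-3)^m − 6) − 24 = 6·(-3)^m + 18 − 24 = -2·(-3)^{m+1} − 6.
So the formula holds for m+1, and by induction g_n = -2·(-3)^n − 6 for all n ≥ 1.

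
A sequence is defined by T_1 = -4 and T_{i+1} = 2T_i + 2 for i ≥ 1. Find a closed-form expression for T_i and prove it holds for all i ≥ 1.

Claim: T_i = -2^i − 2.

Base case: T_1 = -4, and -2^1 − 2 = -2 − 2 = -4.
Assume T_m = -2^m − 2 for some m ≥ 1.
Then T_{m+1} = 2T_m + 2 = 2·(-2^m − 2) + 2 = -2^{m+1} − 4 + 2 = -2^{m+1} − 2.
This completes the inductive step, so T_i = -2^i − 2 for all i ≥ 1.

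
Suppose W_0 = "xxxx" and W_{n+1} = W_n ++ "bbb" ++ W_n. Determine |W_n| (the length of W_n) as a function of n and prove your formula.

Claim: |W_n| = 7·2^n − 3.

Base case: |W_0| = 4, and 7·2^0 − 3 = 4.
Assume |W_j| = 7·2^j − 3.
Then |W_{j+1}| = |W_j| + 3 + |W_j| = 2|W_j| + 3 = 2(7·2^j − 3) + 3 = 7·2^{j+1} − 6 + 3 = 7·2^{j+1} − 3.
By induction, |W_n| = 7·2^n − 3 for all n ≥ 0.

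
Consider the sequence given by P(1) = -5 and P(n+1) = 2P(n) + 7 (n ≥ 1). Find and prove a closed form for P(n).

Claim: P(n) = 2^n − 7.

Base case: P(1) = -5, and 2^1 − 7 = 2 − 7 = -5.
Assume P(r) = 2^r − 7 for some r ≥ 1.
Then P(r+1) = 2P(r) + 7 = 2·(2^r − 7) + 7 = 2^{r+1} − 14 + 7 = 2^{r+1} − 7.
This completes the inductive step, so P(n) = 2^n − 7 for all n ≥ 1.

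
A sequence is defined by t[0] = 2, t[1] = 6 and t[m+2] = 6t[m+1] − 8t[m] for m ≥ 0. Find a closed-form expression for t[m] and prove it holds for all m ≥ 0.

Claim: t[m] = 4^m + 2^m.

Base cases: t[0] = 2 and 4^0 + 2^0 = 2; t[1] = 6 and 4^1 + 2^1 = 6.
Assume t[i] = 4^i + 2^i for all 0 ≤ i ≤ j, where j ≥ 1.
Then t[j+1] = 6t[j] − 8t[j−1] = 6·(4^j + 2^j) − 8·(4^{j−1} + 2^{j−1}) = (6·4 − 8)4^{j−1} + (6·2 − 8)2^{j−1} = 16·4^{j−1} + 4·2^{j−1} = 4^{j+1} + 2^{j+1}.
So the formula holds for j+1, and by strong induction t[m] = 4^m + 2^m for all m ≥ 0.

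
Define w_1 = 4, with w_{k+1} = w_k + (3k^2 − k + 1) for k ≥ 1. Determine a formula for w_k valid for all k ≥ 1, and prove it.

Claim: w_k = k^3 − 2k^2 + 2k + 3.

Base case: w_1 = 4, and 1^3 − 2·1^2 + 2·1 + 3 = 4.
Assume w_r = r^3 − 2r^2 + 2r + 3.
Then w_{r+1} = w_r + (3r^2 − r + 1) = (r^3 − 2r^2 + 2r + 3) + (3r^2 − r + 1) = r^3 + r^2 + r + 4,
and (r+1)^3 − 2·(r+1)^2 + 2·(r+1) + 3 = r^3 + r^2 + r + 4.
By induction, w_k = k^3 − 2k^2 + 2k + 3 for all k ≥ 1.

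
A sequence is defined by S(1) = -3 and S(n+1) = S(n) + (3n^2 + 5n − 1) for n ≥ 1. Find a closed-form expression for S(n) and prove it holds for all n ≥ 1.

Claim: S(n) = n^3 + n^2 − 3n − 2.

Base case: S(1) = -3, and 1^3 + 1^2 − 3·1 − 2 = -3.
Assume S(k) = k^3 + k^2 − 3k − 2.
Then S(k+1) = S(k) + (3k^2 + 5k − 1) = (k^3 + k^2 − 3k − 2) + (3k^2 + 5k − 1) = k^3 + 4k^2 + 2k − 3,
and (k+1)^3 + (k+1)^2 − 3·(k+1) − 2 = k^3 + 4k^2 + 2k − 3.
This completes the inductive step, so S(n) = n^3 + n^2 − 3n − 2 for all n ≥ 1.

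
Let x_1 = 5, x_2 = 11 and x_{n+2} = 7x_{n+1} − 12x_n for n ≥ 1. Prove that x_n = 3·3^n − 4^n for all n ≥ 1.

Base cases: x_1 = 5 and 3·3^1 − 4^1 = 5; x_2 = 11 and 3·3^2 − 4^2 = 11.
Assume x_j = 3·3^j − 4^j for all 1 ≤ j ≤ k, where k ≥ 2.
Then x_{k+1} = 7x_k − 12x_{k−1} = 7·(3·3^k − 4^k) − 12·(3·3^{k−1} − 4^{k−1}) = 3·(7·3 − 12)3^{k−1} − (7·4 − 12)4^{k−1} = 27·3^{k−1} − 16·4^{k−1} = 3·3^{k+1} − 4^{k+1}.
Hence x_n = 3·3^n − 4^n for every n ≥ 1, by strong induction.

x_n = 3·3^n − 4^n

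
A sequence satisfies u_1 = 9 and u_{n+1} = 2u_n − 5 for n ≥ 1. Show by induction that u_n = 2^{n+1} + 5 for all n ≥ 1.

Base case: u_1 = 9, and 2^{1+1} + 5 = 4 + 5 = 9.
Assume u_m = 2^{m+1} + 5 for some m ≥ 1.
Then u_{m+1} = 2u_m − 5 = 2·(2^{m+1} + 5) − 5 = 2^{m+2} + 10 − 5 = 2^{m+2} + 5.
This completes the inductive step, so u_n = 2^{n+1} + 5 for all n ≥ 1.

u_n = 2^{n+1} + 5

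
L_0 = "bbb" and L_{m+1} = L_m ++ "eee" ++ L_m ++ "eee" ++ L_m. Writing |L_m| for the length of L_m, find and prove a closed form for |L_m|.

Claim: |L_m| = 6·3^m − 3.

Base case: |L_0| = 3, and 6·3^0 − 3 = 3.
Assume |L_r| = 6·3^r − 3.
Then |L_{r+1}| = 3|L_r| + 6 = 3(6·3^r − 3) + 6 = 6·3^{r+1} − 9 + 6 = 6·3^{r+1} − 3.
Hence |L_m| = 6·3^m − 3 for every m ≥ 0, by induction.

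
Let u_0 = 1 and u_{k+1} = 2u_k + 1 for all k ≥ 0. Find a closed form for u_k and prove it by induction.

Claim: u_k = 2^{k+1} − 1.

Base case: u_0 = 1, and 2^{0+1} − 1 = 2 − 1 = 1.
Assume u_j = 2^{j+1} − 1 for some j ≥ 0.
Then u_{j+1} = 2u_j + 1 = 2·(2^{j+1} − 1) + 1 = 2^{j+2} − 2 + 1 = 2^{j+2} − 1.
Hence u_k = 2^{k+1} − 1 for every k ≥ 0, by induction.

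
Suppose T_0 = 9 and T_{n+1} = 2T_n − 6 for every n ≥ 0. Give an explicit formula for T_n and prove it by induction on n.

Claim: T_n = 3·2^n + 6.

Base case: T_0 = 9, and 3·2^0 + 6 = 3 + 6 = 9.
Assume T_k = 3·2^k + 6 for some k ≥ 0.
Then T_{k+1} = 2T_k − 6 = 2·(3·2^k + 6) − 6 = 6·2^k + 12 − 6 = 3·2^{k+1} + 6.
By induction, T_n = 3·2^n + 6 for all n ≥ 0.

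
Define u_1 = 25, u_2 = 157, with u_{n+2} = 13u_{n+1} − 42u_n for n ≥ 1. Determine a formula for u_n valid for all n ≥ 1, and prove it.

Claim: u_n = 3·6^n + 7^n.

Base cases: u_1 = 25 and 3·6^1 + 7^1 = 25; u_2 = 157 and 3·6^2 + 7^2 = 157.
Assume u_j = 3·6^j + 7^j for all 1 ≤ j ≤ k, where k ≥ 2.
Then u_{k+1} = 13u_k − 42u_{k−1} = 13·(3·6^k + 7^k) − 42·(3·6^{k−1} + 7^{k−1}) = 3·(13·6 − 42)6^{k−1} + (13·7 − 42)7^{k−1} = 108·6^{k−1} + 49·7^{k−1} = 3·6^{k+1} + 7^{k+1}.
So the formula holds for k+1, and by strong induction u_n = 3·6^n + 7^n for all n ≥ 1.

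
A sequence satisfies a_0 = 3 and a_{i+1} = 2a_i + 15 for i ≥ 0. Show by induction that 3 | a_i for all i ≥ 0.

Base case: a_0 = 3 = 3·1, so 3 | a_0.
Assume 3 | a_j, so a_j = 3t for some integer t.
Then a_{j+1} = 2a_j + 15 = 2·(3t) + 15 = 3(2t + 5), so 3 | a_{j+1}.
Hence 3 | a_i for every i ≥ 0, by induction.

3 | a_i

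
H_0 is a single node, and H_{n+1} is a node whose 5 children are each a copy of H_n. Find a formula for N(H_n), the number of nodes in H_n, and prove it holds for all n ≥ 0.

Claim: N(H_n) = (5^{n+1} − 1)/4.

Base case: N(H_0) = 1, and (5^{0+1} − 1)/4 = 1.
Assume N(H_r) = (5^{r+1} − 1)/4.
Then N(H_{r+1}) = 1 + 5N(H_r) = 1 + 5·(5^{r+1} − 1)/4 = 1 + (5^{r+2} − 5)/4 = (4 + 5^{r+2} − 5)/4 = (5^{r+2} − 1)/4.
Hence N(H_n) = (5^{n+1} − 1)/4 for every n ≥ 0, by induction.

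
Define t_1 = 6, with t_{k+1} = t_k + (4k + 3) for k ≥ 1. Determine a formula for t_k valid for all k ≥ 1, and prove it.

Claim: t_k = 2k^2 + k + 3.

Base case: t_1 = 6, and 2·1^2 + 1 + 3 = 6.
Assume t_m = 2m^2 + m + 3.
Then t_{m+1} = t_m + (4m + 3) = (2m^2 + m + 3) + (4m + 3) = 2m^2 + 5m + 6,
and 2·(m+1)^2 + (m+1) + 3 = 2m^2 + 5m + 6.
By induction, t_k = 2k^2 + k + 3 for all k ≥ 1.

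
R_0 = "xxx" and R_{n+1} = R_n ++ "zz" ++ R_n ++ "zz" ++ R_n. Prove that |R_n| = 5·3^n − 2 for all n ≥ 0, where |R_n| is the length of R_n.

Base case: |R_0| = 3, and 5·3^0 − 2 = 3.
Assume |R_k| = 5·3^k − 2.
Then |R_{k+1}| = 3|R_k| + 4 = 3(5·3^k − 2) + 4 = 5·3^{k+1} − 6 + 4 = 5·3^{k+1} − 2.
So the formula holds for k+1, and by induction |R_n| = 5·3^n − 2 for all n ≥ 0.

|R_n| = 5·3^n − 2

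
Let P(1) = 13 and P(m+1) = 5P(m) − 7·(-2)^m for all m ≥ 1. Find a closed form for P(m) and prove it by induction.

Claim: P(m) = 3·5^m + (-2)^m.

Base case: P(1) = 13, and 3·5^1 + (-2)^1 = 15 − 2 = 13.
Assume P(k) = 3·5^k + (-2)^k for some k ≥ 1.
Then P(k+1) = 5P(k) − 7·(-2)^k = 5·(3·5^k + (-2)^k) − 7·(-2)^k = 3·5^{k+1} + 5·(-2)^k − 7·(-2)^k = 3·5^{k+1} − 2·(-2)^k = 3·5^{k+1} + (-2)^{k+1}.
Hence P(m) = 3·5^m + (-2)^m for every m ≥ 1, by induction.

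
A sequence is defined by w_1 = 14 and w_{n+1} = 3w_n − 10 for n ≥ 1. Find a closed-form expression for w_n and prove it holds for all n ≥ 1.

Claim: w_n = 3^{n+1} + 5.

Base case: w_1 = 14, and 3^{1+1} + 5 = 9 + 5 = 14.
Assume w_j = 3^{j+1} + 5 for some j ≥ 1.
Then w_{j+1} = 3w_j − 10 = 3·(3^{j+1} + 5) − 10 = 3^{j+2} + 15 − 10 = 3^{j+2} + 5.
By induction, w_n = 3^{n+1} + 5 for all n ≥ 1.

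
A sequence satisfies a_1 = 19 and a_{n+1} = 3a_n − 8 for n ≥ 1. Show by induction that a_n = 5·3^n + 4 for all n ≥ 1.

Base case: a_1 = 19, and 5·3^1 + 4 = 15 + 4 = 19.
Assume a_r = 5·3^r + 4 for some r ≥ 1.
Then a_{r+1} = 3a_r − 8 = 3·(5·3^r + 4) − 8 = 15·3^r + 12 − 8 = 5·3^{r+1} + 4.
So the formula holds for r+1, and by induction a_n = 5·3^n + 4 for all n ≥ 1.

a_n = 5·3^n + 4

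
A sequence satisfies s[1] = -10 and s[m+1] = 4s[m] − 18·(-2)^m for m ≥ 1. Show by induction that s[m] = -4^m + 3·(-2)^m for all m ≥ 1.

Base case: s[1] = -10, and -4^1 + 3·(-2)^1 = -4 − 6 = -10.
Assume s[r] = -4^r + 3·(-2)^r for some r ≥ 1.
Then s[r+1] = 4s[r] − 18·(-2)^r = 4·(-4^r + 3·(-2)^r) − 18·(-2)^r = -4^{r+1} + 12·(-2)^r − 18·(-2)^r = -4^{r+1} − 6·(-2)^r = -4^{r+1} + 3·(-2)^{r+1}.
So the formula holds for r+1, and by induction s[m] = -4^m + 3·(-2)^m for all m ≥ 1.

s[m] = -4^m + 3·(-2)^m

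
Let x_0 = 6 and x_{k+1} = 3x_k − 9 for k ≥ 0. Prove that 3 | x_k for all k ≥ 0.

Base case: x_0 = 6 = 3·2, so 3 | x_0.
Assume 3 | x_m, so x_m = 3t for some integer t.
Then x_{m+1} = 3x_m − 9 = 3·(3t) − 9 = 3(3t − 3), so 3 | x_{m+1}.
By induction, 3 | x_k for all k ≥ 0.

3 | x_k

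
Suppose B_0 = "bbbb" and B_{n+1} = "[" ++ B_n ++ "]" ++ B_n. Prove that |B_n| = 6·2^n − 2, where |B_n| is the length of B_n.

Base case: |B_0| = 4, and 6·2^0 − 2 = 4.
Assume |B_j| = 6·2^j − 2.
Then |B_{j+1}| = 1 + |B_j| + 1 + |B_j| = 2|B_j| + 2 = 2(6·2^j − 2) + 2 = 6·2^{j+1} − 4 + 2 = 6·2^{j+1} − 2.
By induction, |B_n| = 6·2^n − 2 for all n ≥ 0.

|B_n| = 6·2^n − 2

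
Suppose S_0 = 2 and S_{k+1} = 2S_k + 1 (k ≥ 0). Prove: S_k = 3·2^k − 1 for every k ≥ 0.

Base case: S_0 = 2, and 3·2^0 − 1 = 3 − 1 = 2.
Assume S_r = 3·2^r − 1 for some r ≥ 0.
Then S_{r+1} = 2S_r + 1 = 2·(3·2^r − 1) + 1 = 6·2^r − 2 + 1 = 3·2^{r+1} − 1.
So the formula holds for r+1, and by induction S_k = 3·2^k − 1 for all k ≥ 0.

S_k = 3·2^k − 1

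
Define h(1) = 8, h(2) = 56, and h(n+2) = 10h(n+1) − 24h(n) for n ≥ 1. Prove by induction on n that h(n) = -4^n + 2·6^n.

Base cases: h(1) = 8 and -4^1 + 2·6^1 = 8; h(2) = 56 and -4^2 + 2·6^2 = 56.
Assume h(i) = -4^i + 2·6^i for all 1 ≤ i ≤ j, where j ≥ 2.
Then h(j+1) = 10h(j) − 24h(j−1) = 10·(-4^j + 2·6^j) − 24·(-4^{j−1} + 2·6^{j−1}) = -(10·4 − 24)4^{j−1} + 2·(10·6 − 24)6^{j−1} = -16·4^{j−1} + 72·6^{j−1} = -4^{j+1} + 2·6^{j+1}.
So the formula holds for j+1, and by strong induction h(n) = -4^n + 2·6^n for all n ≥ 1.

h(n) = -4^n + 2·6^n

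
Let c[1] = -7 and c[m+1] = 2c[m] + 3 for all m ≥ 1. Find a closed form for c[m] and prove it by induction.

Claim: c[m] = -2^{m+1} − 3.

Base case: c[1] = -7, and -2^{1+1} − 3 = -4 − 3 = -7.
Assume c[k] = -2^{k+1} − 3 for some k ≥ 1.
Then c[k+1] = 2c[k] + 3 = 2·(-2^{k+1} − 3) + 3 = -2^{k+2} − 6 + 3 = -2^{k+2} − 3.
This completes the inductive step, so c[m] = -2^{m+1} − 3 for all m ≥ 1.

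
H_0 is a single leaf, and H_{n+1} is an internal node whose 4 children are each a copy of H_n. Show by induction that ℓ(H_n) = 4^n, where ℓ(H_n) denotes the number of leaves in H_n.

Base case: ℓ(H_0) = 1, and 4^0 = 1.
Assume ℓ(H_k) = 4^k.
Then ℓ(H_{k+1}) = 4·ℓ(H_k) = 4·4^k = 4^{k+1}.
So the formula holds for k+1, and by induction ℓ(H_n) = 4^n for all n ≥ 0.

ℓ(H_n) = 4^n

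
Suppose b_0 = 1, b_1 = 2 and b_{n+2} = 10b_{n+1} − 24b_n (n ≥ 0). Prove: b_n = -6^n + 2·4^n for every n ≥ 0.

Base cases: b_0 = 1 and -6^0 + 2·4^0 = 1; b_1 = 2 and -6^1 + 2·4^1 = 2.
Assume b_j = -6^j + 2·4^j for all 0 ≤ j ≤ m, where m ≥ 1.
Then b_{m+1} = 10b_m − 24b_{m−1} = 10·(-6^m + 2·4^m) − 24·(-6^{m−1} + 2·4^{m−1}) = -(10·6 − 24)6^{m−1} + 2·(10·4 − 24)4^{m−1} = -36·6^{m−1} + 32·4^{m−1} = -6^{m+1} + 2·4^{m+1}.
By strong induction, b_n = -6^n + 2·4^n for all n ≥ 0.

b_n = -6^n + 2·4^n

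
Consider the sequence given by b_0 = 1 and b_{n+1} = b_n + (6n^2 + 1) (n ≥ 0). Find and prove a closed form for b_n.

Claim: b_n = 2n^3 − 3n^2 + 2n + 1.

Base case: b_0 = 1, and 2·0^3 − 3·0^2 + 2·0 + 1 = 1.
Assume b_k = 2k^3 − 3k^2 + 2k + 1.
Then b_{k+1} = b_k + (6k^2 + 1) = (2k^3 − 3k^2 + 2k + 1) + (6k^2 + 1) = 2k^3 + 3k^2 + 2k + 2,
and 2·(k+1)^3 − 3·(k+1)^2 + 2·(k+1) + 1 = 2k^3 + 3k^2 + 2k + 2.
This completes the inductive step, so b_n = 2n^3 − 3n^2 + 2n + 1 for all n ≥ 0.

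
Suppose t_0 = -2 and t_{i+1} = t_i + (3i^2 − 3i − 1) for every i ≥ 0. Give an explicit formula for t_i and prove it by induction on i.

Claim: t_i = i^3 − 3i^2 + i − 2.

Base case: t_0 = -2, and 0^3 − 3·0^2 + 0 − 2 = -2.
Assume t_m = m^3 − 3m^2 + m − 2.
Then t_{m+1} = t_m + (3m^2 − 3m − 1) = (m^3 − 3m^2 + m − 2) + (3m^2 − 3m − 1) = m^3 − 2m − 3,
and (m+1)^3 − 3·(m+1)^2 + (m+1) − 2 = m^3 − 2m − 3.
Hence t_i = i^3 − 3i^2 + i − 2 for every i ≥ 0, by induction.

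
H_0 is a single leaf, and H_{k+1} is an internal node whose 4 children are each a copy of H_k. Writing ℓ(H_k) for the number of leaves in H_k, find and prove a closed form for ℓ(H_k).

Claim: ℓ(H_k) = 4^k.

Base case: ℓ(H_0) = 1, and 4^0 = 1.
Assume ℓ(H_m) = 4^m.
Then ℓ(H_{m+1}) = 4·ℓ(H_m) = 4·4^m = 4^{m+1}.
By induction, ℓ(H_k) = 4^k for all k ≥ 0.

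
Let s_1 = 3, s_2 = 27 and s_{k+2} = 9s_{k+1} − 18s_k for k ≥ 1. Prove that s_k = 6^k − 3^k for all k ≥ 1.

Base cases: s_1 = 3 and 6^1 − 3^1 = 3; s_2 = 27 and 6^2 − 3^2 = 27.
Assume s_j = 6^j − 3^j for all 1 ≤ j ≤ m, where m ≥ 2.
Then s_{m+1} = 9s_m − 18s_{m−1} = 9·(6^m − 3^m) − 18·(6^{m−1} − 3^{m−1}) = (9·6 − 18)6^{m−1} − (9·3 − 18)3^{m−1} = 36·6^{m−1} − 9·3^{m−1} = 6^{m+1} − 3^{m+1}.
By strong induction, s_k = 6^k − 3^k for all k ≥ 1.

s_k = 6^k − 3^k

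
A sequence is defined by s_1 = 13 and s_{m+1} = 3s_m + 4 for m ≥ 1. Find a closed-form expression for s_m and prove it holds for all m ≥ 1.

Claim: s_m = 5·3^m − 2.

Base case: s_1 = 13, and 5·3^1 − 2 = 15 − 2 = 13.
Assume s_r = 5·3^r − 2 for some r ≥ 1.
Then s_{r+1} = 3s_r + 4 = 3·(5·3^r − 2) + 4 = 15·3^r − 6 + 4 = 5·3^{r+1} − 2.
By induction, s_m = 5·3^m − 2 for all m ≥ 1.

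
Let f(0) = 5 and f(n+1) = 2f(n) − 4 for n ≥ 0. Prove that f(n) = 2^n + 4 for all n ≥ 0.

Base case: f(0) = 5, and 2^0 + 4 = 1 + 4 = 5.
Assume f(m) = 2^m + 4 for some m ≥ 0.
Then f(m+1) = 2f(m) − 4 = 2·(2^m + 4) − 4 = 2^{m+1} + 8 − 4 = 2^{m+1} + 4.
By induction, f(n) = 2^n + 4 for all n ≥ 0.

f(n) = 2^n + 4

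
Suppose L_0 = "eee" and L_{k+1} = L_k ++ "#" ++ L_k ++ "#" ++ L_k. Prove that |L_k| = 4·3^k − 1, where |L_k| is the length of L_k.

Base case: |L_0| = 3, and 4·3^0 − 1 = 3.
Assume |L_m| = 4·3^m − 1.
Then |L_{m+1}| = 3|L_m| + 2 = 3(4·3^m − 1) + 2 = 4·3^{m+1} − 3 + 2 = 4·3^{m+1} − 1.
By induction, |L_k| = 4·3^k − 1 for all k ≥ 0.

|L_k| = 4·3^k − 1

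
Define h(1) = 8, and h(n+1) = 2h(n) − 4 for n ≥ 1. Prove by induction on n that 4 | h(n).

Base case: h(1) = 8 = 4·2, so 4 | h(1).
Assume 4 | h(j), so h(j) = 4t for some integer t.
Then h(j+1) = 2h(j) − 4 = 2·(4t) − 4 = 4(2t − 1), so 4 | h(j+1).
So the property holds for j+1, and by induction 4 | h(n) for all n ≥ 1.

4 | h(n)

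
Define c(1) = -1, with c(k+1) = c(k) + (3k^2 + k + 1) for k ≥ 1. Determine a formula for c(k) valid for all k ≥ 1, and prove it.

Claim: c(k) = k^3 − k^2 + k − 2.

Base case: c(1) = -1, and 1^3 − 1^2 + 1 − 2 = -1.
Assume c(j) = j^3 − j^2 + j − 2.
Then c(j+1) = c(j) + (3j^2 + j + 1) = (j^3 − j^2 + j − 2) + (3j^2 + j + 1) = j^3 + 2j^2 + 2j − 1,
and (j+1)^3 − (j+1)^2 + (j+1) − 2 = j^3 + 2j^2 + 2j − 1.
Hence c(k) = k^3 − k^2 + k − 2 for every k ≥ 1, by induction.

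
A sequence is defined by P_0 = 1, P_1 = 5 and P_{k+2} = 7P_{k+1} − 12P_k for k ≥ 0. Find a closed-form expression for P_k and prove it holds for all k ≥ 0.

Claim: P_k = 2·4^k − 3^k.

Base cases: P_0 = 1 and 2·4^0 − 3^0 = 1; P_1 = 5 and 2·4^1 − 3^1 = 5.
Assume P_j = 2·4^j − 3^j for all 0 ≤ j ≤ r, where r ≥ 1.
Then P_{r+1} = 7P_r − 12P_{r−1} = 7·(2·4^r − 3^r) − 12·(2·4^{r−1} − 3^{r−1}) = 2·(7·4 − 12)4^{r−1} − (7·3 − 12)3^{r−1} = 32·4^{r−1} − 9·3^{r−1} = 2·4^{r+1} − 3^{r+1}.
Hence P_k = 2·4^k − 3^k for every k ≥ 0, by strong induction.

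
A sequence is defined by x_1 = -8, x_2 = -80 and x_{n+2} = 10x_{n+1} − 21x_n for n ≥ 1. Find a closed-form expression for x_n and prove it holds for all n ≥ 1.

Claim: x_n = 2·3^n − 2·7^n.

Base cases: x_1 = -8 and 2·3^1 − 2·7^1 = -8; x_2 = -80 and 2·3^2 − 2·7^2 = -80.
Assume x_j = 2·3^j − 2·7^j for all 1 ≤ j ≤ k, where k ≥ 2.
Then x_{k+1} = 10x_k − 21x_{k−1} = 10·(2·3^k − 2·7^k) − 21·(2·3^{k−1} − 2·7^{k−1}) = 2·(10·3 − 21)3^{k−1} − 2·(10·7 − 21)7^{k−1} = 18·3^{k−1} − 98·7^{k−1} = 2·3^{k+1} − 2·7^{k+1}.
This completes the inductive step, so x_n = 2·3^n − 2·7^n for all n ≥ 1.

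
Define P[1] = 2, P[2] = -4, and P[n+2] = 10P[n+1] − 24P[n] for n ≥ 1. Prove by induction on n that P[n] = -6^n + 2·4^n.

Base cases: P[1] = 2 and -6^1 + 2·4^1 = 2; P[2] = -4 and -6^2 + 2·4^2 = -4.
Assume P[j] = -6^j + 2·4^j for all 1 ≤ j ≤ m, where m ≥ 2.
Then P[m+1] = 10P[m] − 24P[m−1] = 10·(-6^m + 2·4^m) − 24·(-6^{m−1} + 2·4^{m−1}) = -(10·6 − 24)6^{m−1} + 2·(10·4 − 24)4^{m−1} = -36·6^{m−1} + 32·4^{m−1} = -6^{m+1} + 2·4^{m+1}.
Hence P[n] = -6^n + 2·4^n for every n ≥ 1, by strong induction.

P[n] = -6^n + 2·4^n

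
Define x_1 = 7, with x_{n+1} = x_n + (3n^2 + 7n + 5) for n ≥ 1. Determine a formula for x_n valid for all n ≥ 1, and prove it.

Claim: x_n = n^3 + 2n^2 + 2n + 2.

Base case: x_1 = 7, and 1^3 + 2·1^2 + 2·1 + 2 = 7.
Assume x_k = k^3 + 2k^2 + 2k + 2.
Then x_{k+1} = x_k + (3k^2 + 7k + 5) = (k^3 + 2k^2 + 2k + 2) + (3k^2 + 7k + 5) = k^3 + 5k^2 + 9k + 7,
and (k+1)^3 + 2·(k+1)^2 + 2·(k+1) + 2 = k^3 + 5k^2 + 9k + 7.
By induction, x_n = n^3 + 2n^2 + 2n + 2 for all n ≥ 1.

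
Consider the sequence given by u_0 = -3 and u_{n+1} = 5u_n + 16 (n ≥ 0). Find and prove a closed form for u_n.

Claim: u_n = 5^n − 4.

Base case: u_0 = -3, and 5^0 − 4 = 1 − 4 = -3.
Assume u_m = 5^m − 4 for some m ≥ 0.
Then u_{m+1} = 5u_m + 16 = 5·(5^m − 4) + 16 = 5^{m+1} − 20 + 16 = 5^{m+1} − 4.
Hence u_n = 5^n − 4 for every n ≥ 0, by induction.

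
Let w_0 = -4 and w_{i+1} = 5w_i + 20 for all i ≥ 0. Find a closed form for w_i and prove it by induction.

Claim: w_i = 5^i − 5.

Base case: w_0 = -4, and 5^0 − 5 = 1 − 5 = -4.
Assume w_r = 5^r − 5 for some r ≥ 0.
Then w_{r+1} = 5w_r + 20 = 5·(5^r − 5) + 20 = 5^{r+1} − 25 + 20 = 5^{r+1} − 5.
So the formula holds for r+1, and by induction w_i = 5^i − 5 for all i ≥ 0.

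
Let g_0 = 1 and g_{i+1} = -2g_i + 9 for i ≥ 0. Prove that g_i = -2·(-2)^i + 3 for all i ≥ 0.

Base case: g_0 = 1, and -2·(-2)^0 + 3 = -2 + 3 = 1.
Assume g_j = -2·(-2)^j + 3 for some j ≥ 0.
Then g_{j+1} = -2g_j + 9 = -2·(-2·(-2)^j + 3) + 9 = 4·(-2)^j − 6 + 9 = -2·(-2)^{j+1} + 3.
So the formula holds for j+1, and by induction g_i = -2·(-2)^i + 3 for all i ≥ 0.

g_i = -2·(-2)^i + 3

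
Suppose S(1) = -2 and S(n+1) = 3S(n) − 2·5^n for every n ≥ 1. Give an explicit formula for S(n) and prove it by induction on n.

Claim: S(n) = 3^n − 5^n.

Base case: S(1) = -2, and 3^1 − 5^1 = 3 − 5 = -2.
Assume S(j) = 3^j − 5^j for some j ≥ 1.
Then S(j+1) = 3S(j) − 2·5^j = 3·(3^j − 5^j) − 2·5^j = 3^{j+1} − 3·5^j − 2·5^j = 3^{j+1} − 5·5^j = 3^{j+1} − 5^{j+1}.
This completes the inductive step, so S(n) = 3^n − 5^n for all n ≥ 1.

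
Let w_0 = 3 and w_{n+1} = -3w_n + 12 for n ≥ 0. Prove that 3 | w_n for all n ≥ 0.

Base case: w_0 = 3 = 3·1, so 3 | w_0.
Assume 3 | w_m, so w_m = 3t for some integer t.
Then w_{m+1} = -3w_m + 12 = -3·(3t) + 12 = 3(-3t + 4), so 3 | w_{m+1}.
Hence 3 | w_n for every n ≥ 0, by induction.

3 | w_n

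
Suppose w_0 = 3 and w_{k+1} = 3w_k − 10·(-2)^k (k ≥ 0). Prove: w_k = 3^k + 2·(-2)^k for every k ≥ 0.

Base case: w_0 = 3, and 3^0 + 2·(-2)^0 = 1 + 2 = 3.
Assume w_r = 3^r + 2·(-2)^r for some r ≥ 0.
Then w_{r+1} = 3w_r − 10·(-2)^r = 3·(3^r + 2·(-2)^r) − 10·(-2)^r = 3^{r+1} + 6·(-2)^r − 10·(-2)^r = 3^{r+1} − 4·(-2)^r = 3^{r+1} + 2·(-2)^{r+1}.
So the formula holds for r+1, and by induction w_k = 3^k + 2·(-2)^k for all k ≥ 0.

w_k = 3^k + 2·(-2)^k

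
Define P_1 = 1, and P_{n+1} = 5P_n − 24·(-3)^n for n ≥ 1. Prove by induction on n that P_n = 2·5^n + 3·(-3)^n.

Base case: P_1 = 1, and 2·5^1 + 3·(-3)^1 = 10 − 9 = 1.
Assume P_m = 2·5^m + 3·(-3)^m for some m ≥ 1.
Then P_{m+1} = 5P_m − 24·(-3)^m = 5·(2·5^m + 3·(-3)^m) − 24·(-3)^m = 2·5^{m+1} + 15·(-3)^m − 24·(-3)^m = 2·5^{m+1} − 9·(-3)^m = 2·5^{m+1} + 3·(-3)^{m+1}.
By induction, P_n = 2·5^n + 3·(-3)^n for all n ≥ 1.

P_n = 2·5^n + 3·(-3)^n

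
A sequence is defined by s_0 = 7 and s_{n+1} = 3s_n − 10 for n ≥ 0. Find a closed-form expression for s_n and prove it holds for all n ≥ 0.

Claim: s_n = 2·3^n + 5.

Base case: s_0 = 7, and 2·3^0 + 5 = 2 + 5 = 7.
Assume s_k = 2·3^k + 5 for some k ≥ 0.
Then s_{k+1} = 3s_k − 10 = 3·(2·3^k + 5) − 10 = 6·3^k + 15 − 10 = 2·3^{k+1} + 5.
Hence s_n = 2·3^n + 5 for every n ≥ 0, by induction.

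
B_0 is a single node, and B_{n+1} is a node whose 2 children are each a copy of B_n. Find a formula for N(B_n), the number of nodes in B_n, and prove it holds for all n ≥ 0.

Claim: N(B_n) = 2^{n+1} − 1.

Base case: N(B_0) = 1, and 2^{0+1} − 1 = 1.
Assume N(B_k) = 2^{k+1} − 1.
Then N(B_{k+1}) = 1 + 2N(B_k) = 1 + 2(2^{k+1} − 1) = 2^{k+2} − 2 + 1 = 2^{k+2} − 1.
By induction, N(B_n) = 2^{n+1} − 1 for all n ≥ 0.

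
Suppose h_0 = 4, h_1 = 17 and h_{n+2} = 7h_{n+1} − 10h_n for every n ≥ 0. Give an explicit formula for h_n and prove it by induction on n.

Claim: h_n = 3·5^n + 2^n.

Base cases: h_0 = 4 and 3·5^0 + 2^0 = 4; h_1 = 17 and 3·5^1 + 2^1 = 17.
Assume h_j = 3·5^j + 2^j for all 0 ≤ j ≤ m, where m ≥ 1.
Then h_{m+1} = 7h_m − 10h_{m−1} = 7·(3·5^m + 2^m) − 10·(3·5^{m−1} + 2^{m−1}) = 3·(7·5 − 10)5^{m−1} + (7·2 − 10)2^{m−1} = 75·5^{m−1} + 4·2^{m−1} = 3·5^{m+1} + 2^{m+1}.
Hence h_n = 3·5^n + 2^n for every n ≥ 0, by strong induction.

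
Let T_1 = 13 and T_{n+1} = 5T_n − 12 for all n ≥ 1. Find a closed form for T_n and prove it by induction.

Claim: T_n = 2·5^n + 3.

Base case: T_1 = 13, and 2·5^1 + 3 = 10 + 3 = 13.
Assume T_k = 2·5^k + 3 for some k ≥ 1.
Then T_{k+1} = 5T_k − 12 = 5·(2·5^k + 3) − 12 = 10·5^k + 15 − 12 = 2·5^{k+1} + 3.
By induction, T_n = 2·5^n + 3 for all n ≥ 1.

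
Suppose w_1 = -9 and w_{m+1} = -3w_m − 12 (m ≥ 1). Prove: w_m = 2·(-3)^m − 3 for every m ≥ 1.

Base case: w_1 = -9, and 2·(-3)^1 − 3 = -6 − 3 = -9.
Assume w_r = 2·(-3)^r − 3 for some r ≥ 1.
Then w_{r+1} = -3w_r − 12 = -3·(2·(-3)^r − 3) − 12 = -6·(-3)^r + 9 − 12 = 2·(-3)^{r+1} − 3.
This completes the inductive step, so w_m = 2·(-3)^m − 3 for all m ≥ 1.

w_m = 2·(-3)^m − 3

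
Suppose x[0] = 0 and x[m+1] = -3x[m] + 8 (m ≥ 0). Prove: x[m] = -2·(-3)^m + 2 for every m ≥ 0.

Base case: x[0] = 0, and -2·(-3)^0 + 2 = -2 + 2 = 0.
Assume x[r] = -2·(-3)^r + 2 for some r ≥ 0.
Then x[r+1] = -3x[r] + 8 = -3·(-2·(-3)^r + 2) + 8 = 6·(-3)^r − 6 + 8 = -2·(-3)^{r+1} + 2.
This completes the inductive step, so x[m] = -2·(-3)^m + 2 for all m ≥ 0.

x[m] = -2·(-3)^m + 2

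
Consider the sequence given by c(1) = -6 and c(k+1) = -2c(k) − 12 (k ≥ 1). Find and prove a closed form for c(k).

Claim: c(k) = (-2)^k − 4.

Base case: c(1) = -6, and (-2)^1 − 4 = -2 − 4 = -6.
Assume c(r) = (-2)^r − 4 for some r ≥ 1.
Then c(r+1) = -2c(r) − 12 = -2·((-2)^r − 4) − 12 = -2·(-2)^r + 8 − 12 = (-2)^{r+1} − 4.
So the formula holds for r+1, and by induction c(k) = (-2)^k − 4 for all k ≥ 1.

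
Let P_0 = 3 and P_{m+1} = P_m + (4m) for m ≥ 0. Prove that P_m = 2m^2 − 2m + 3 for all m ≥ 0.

Base case: P_0 = 3, and 2·0^2 − 2·0 + 3 = 3.
Assume P_j = 2j^2 − 2j + 3.
Then P_{j+1} = P_j + (4j) = (2j^2 − 2j + 3) + (4j) = 2j^2 + 2j + 3,
and 2·(j+1)^2 − 2·(j+1) + 3 = 2j^2 + 2j + 3.
By induction, P_m = 2m^2 − 2m + 3 for all m ≥ 0.

P_m = 2m^2 − 2m + 3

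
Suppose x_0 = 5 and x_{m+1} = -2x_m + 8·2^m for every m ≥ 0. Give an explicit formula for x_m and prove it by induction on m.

Claim: x_m = 3·(-2)^m + 2·2^m.

Base case: x_0 = 5, and 3·(-2)^0 + 2·2^0 = 3 + 2 = 5.
Assume x_j = 3·(-2)^j + 2·2^j for some j ≥ 0.
Then x_{j+1} = -2x_j + 8·2^j = -2·(3·(-2)^j + 2·2^j) + 8·2^j = 3·(-2)^{j+1} − 4·2^j + 8·2^j = 3·(-2)^{j+1} + 4·2^j = 3·(-2)^{j+1} + 2·2^{j+1}.
This completes the inductive step, so x_m = 3·(-2)^m + 2·2^m for all m ≥ 0.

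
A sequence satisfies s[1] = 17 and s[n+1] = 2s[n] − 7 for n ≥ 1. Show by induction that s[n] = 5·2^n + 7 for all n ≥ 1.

Base case: s[1] = 17, and 5·2^1 + 7 = 10 + 7 = 17.
Assume s[r] = 5·2^r + 7 for some r ≥ 1.
Then s[r+1] = 2s[r] − 7 = 2·(5·2^r + 7) − 7 = 10·2^r + 14 − 7 = 5·2^{r+1} + 7.
By induction, s[n] = 5·2^n + 7 for all n ≥ 1.

s[n] = 5·2^n + 7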